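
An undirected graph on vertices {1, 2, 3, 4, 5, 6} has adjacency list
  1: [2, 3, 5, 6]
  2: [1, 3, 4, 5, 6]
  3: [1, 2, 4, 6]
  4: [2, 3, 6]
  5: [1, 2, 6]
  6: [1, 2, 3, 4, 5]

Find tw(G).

A width-3 tree decomposition is:
Bags: B1 = {1, 2, 5, 6}  B2 = {1, 2, 3, 6}  B3 = {2, 3, 4, 6}
Tree: B1–B2, B2–B3
The largest bag has 4 vertices, giving width 3; this decomposition certifies tw(G) ≤ 3. For the lower bound, the 4 vertices {1, 2, 3, 6} are pairwise adjacent, and any tree decomposition puts a clique entirely inside one bag — forcing width ≥ 3. The upper and lower bounds meet at 3, so that is the treewidth.

3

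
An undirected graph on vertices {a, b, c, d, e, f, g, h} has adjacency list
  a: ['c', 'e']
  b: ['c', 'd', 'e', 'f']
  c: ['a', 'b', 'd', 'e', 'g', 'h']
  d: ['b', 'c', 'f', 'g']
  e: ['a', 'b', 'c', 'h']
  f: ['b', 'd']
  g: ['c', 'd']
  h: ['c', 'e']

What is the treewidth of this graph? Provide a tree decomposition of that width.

Every bag has size at most 3, so the width is 3 − 1 = 2 and tw(G) ≤ 2. Conversely, {c, d, g} is a clique of size 3, and the vertices of any clique must share a bag in every tree decomposition; so some bag has ≥ 3 vertices and tw(G) ≥ 2. The upper and lower bounds meet at 2, so that is the treewidth.

Treewidth 2.
Bags: B1 = {b, c, d}  B2 = {b, c, e}  B3 = {b, d, f}  B4 = {c, d, g}  B5 = {c, e, h}  B6 = {a, c, e}
Tree: B1–B2, B1–B3, B1–B4, B2–B5, B2–B6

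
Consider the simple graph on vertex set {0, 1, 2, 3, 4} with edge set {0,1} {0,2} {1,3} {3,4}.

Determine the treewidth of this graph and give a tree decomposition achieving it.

Treewidth 1.
One such decomposition:
Bags: B1 = {0, 2}  B2 = {0, 1}  B3 = {1, 3}  B4 = {3, 4}
Tree: B1–B2, B2–B3, B3–B4

Each bag holds 2 vertices, so the decomposition has width 1, which upper-bounds the treewidth. G has an edge, so its treewidth is at least 1. Combining the bounds, tw(G) = 1.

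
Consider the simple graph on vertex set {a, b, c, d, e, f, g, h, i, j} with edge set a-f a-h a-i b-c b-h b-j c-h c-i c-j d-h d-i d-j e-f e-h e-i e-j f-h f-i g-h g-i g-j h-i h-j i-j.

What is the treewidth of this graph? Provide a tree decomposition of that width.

Each bag holds 4 vertices, so the decomposition has width 3, which upper-bounds the treewidth. On the other hand G contains the 4-clique {b, c, h, j}. A clique must lie in a single bag of any decomposition, so no decomposition can have width below 3. Combining the bounds, tw(G) = 3.

Treewidth 3.
Bags: B1 = {c, h, i, j}  B2 = {e, h, i, j}  B3 = {e, f, h, i}  B4 = {g, h, i, j}  B5 = {b, c, h, j}  B6 = {a, f, h, i}  B7 = {d, h, i, j}
Tree: B1–B2, B2–B3, B1–B4, B1–B5, B3–B6, B1–B7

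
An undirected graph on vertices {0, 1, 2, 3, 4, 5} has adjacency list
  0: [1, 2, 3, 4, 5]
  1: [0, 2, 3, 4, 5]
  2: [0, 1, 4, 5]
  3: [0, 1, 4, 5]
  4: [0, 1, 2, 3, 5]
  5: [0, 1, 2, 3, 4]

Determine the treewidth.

A width-4 tree decomposition is:
Bags: B1 = {0, 1, 2, 4, 5}  B2 = {0, 1, 3, 4, 5}
Tree: B1–B2
Each bag holds 5 vertices, so the decomposition has width 4, which upper-bounds the treewidth. On the other hand G contains the 5-clique {0, 1, 2, 4, 5}. A clique must lie in a single bag of any decomposition, so no decomposition can have width below 4. Hence tw(G) = 4 exactly.

4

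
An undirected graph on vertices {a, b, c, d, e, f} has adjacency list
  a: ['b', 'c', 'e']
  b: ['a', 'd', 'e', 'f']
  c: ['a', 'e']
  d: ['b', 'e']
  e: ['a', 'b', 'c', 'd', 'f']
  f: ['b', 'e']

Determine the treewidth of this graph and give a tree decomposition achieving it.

Each bag holds 3 vertices, so the decomposition has width 2, which upper-bounds the treewidth. On the other hand G contains the 3-clique {a, c, e}. A clique must lie in a single bag of any decomposition, so no decomposition can have width below 2. The upper and lower bounds meet at 2, so that is the treewidth.

Treewidth 2.
One such decomposition:
Bags: B1 = {b, d, e}  B2 = {a, b, e}  B3 = {a, c, e}  B4 = {b, e, f}
Tree: B1–B2, B2–B3, B2–B4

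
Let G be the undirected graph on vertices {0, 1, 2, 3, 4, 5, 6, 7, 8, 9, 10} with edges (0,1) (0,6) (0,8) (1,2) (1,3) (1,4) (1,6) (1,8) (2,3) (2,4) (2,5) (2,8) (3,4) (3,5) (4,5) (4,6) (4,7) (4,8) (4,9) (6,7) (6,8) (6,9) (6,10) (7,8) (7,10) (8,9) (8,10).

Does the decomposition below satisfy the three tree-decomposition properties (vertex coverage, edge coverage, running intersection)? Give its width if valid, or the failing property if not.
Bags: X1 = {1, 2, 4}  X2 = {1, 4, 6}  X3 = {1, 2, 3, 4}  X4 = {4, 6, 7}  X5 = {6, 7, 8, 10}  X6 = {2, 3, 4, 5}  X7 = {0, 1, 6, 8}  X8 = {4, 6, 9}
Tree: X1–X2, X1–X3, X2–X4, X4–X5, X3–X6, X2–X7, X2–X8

A tree decomposition must satisfy three properties: every vertex lies in some bag; for every edge, both endpoints lie together in some bag; and for every vertex, the bags containing it form a connected subtree. Here edge (2,8) lies in no bag, so the decomposition is invalid.

No — edge (2,8) lies in no bag.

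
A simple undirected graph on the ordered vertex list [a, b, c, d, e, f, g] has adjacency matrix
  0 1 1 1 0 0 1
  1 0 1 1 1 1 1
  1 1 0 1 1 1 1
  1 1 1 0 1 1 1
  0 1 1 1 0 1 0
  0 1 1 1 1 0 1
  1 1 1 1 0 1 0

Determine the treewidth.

4

A width-4 tree decomposition is:
Bags: B1 = {a, b, c, d, g}  B2 = {b, c, d, f, g}  B3 = {b, c, d, e, f}
Tree: B1–B2, B2–B3
Each bag holds 5 vertices, so the decomposition has width 4, which upper-bounds the treewidth. Conversely, {b, c, d, f, g} is a clique of size 5, and the vertices of any clique must share a bag in every tree decomposition; so some bag has ≥ 5 vertices and tw(G) ≥ 4. The upper and lower bounds meet at 4, so that is the treewidth.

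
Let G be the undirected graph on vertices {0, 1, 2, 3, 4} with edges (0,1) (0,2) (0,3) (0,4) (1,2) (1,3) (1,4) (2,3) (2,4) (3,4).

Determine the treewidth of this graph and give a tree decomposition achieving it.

A single bag containing all 5 vertices is trivially a valid decomposition of width 4. On the other hand G contains the 5-clique {0, 1, 2, 3, 4}. A clique must lie in a single bag of any decomposition, so no decomposition can have width below 4. The upper and lower bounds meet at 4, so that is the treewidth.

Treewidth 4.
One optimal decomposition is:
Bags: B1 = {0, 1, 2, 3, 4}
Tree: (single bag)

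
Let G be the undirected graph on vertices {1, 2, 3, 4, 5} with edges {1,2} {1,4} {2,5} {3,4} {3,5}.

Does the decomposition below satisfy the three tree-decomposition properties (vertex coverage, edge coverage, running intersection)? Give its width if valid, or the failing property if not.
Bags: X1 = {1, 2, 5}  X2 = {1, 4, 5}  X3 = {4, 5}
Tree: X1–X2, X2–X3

A tree decomposition must satisfy three properties: every vertex lies in some bag; for every edge, both endpoints lie together in some bag; and for every vertex, the bags containing it form a connected subtree. Here vertex 3 appears in no bag, so the decomposition is invalid.

No — vertex 3 appears in no bag.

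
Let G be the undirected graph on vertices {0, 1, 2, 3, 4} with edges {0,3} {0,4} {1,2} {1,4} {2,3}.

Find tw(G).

2

A width-2 tree decomposition is:
Bags: B1 = {1, 2, 3}  B2 = {0, 1, 3}  B3 = {0, 1, 4}
Tree: B1–B2, B2–B3
Every bag has size at most 3, so the width is 3 − 1 = 2 and tw(G) ≤ 2. Since 1–2–3–0–4–1 is a cycle in G, G is not acyclic. Forests are exactly the graphs of treewidth ≤ 1, so tw(G) ≥ 2. Hence tw(G) = 2 exactly.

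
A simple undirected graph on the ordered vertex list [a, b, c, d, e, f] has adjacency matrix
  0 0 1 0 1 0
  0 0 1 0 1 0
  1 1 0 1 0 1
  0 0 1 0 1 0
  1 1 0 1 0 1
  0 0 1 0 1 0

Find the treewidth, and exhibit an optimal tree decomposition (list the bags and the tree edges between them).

Treewidth 2.
One such decomposition:
Bags: B1 = {a, c, e}  B2 = {c, e, f}  B3 = {c, d, e}  B4 = {b, c, e}
Tree: B1–B2, B2–B3, B3–B4

Every bag has size at most 3, so the width is 3 − 1 = 2 and tw(G) ≤ 2. The edges a–c–f–e–a form a cycle, so G is not a tree and its treewidth is at least 2. Hence tw(G) = 2 exactly.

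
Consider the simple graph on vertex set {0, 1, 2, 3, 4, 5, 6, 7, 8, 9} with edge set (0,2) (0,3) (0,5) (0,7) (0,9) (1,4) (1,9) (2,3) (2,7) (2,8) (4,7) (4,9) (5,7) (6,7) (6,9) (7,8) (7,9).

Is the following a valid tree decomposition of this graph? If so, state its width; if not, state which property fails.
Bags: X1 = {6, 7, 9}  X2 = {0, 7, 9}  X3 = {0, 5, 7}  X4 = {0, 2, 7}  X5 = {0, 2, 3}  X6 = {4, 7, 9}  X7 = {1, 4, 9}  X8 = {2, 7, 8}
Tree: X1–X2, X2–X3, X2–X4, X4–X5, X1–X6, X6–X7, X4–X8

Yes; width 2.

Every vertex of G appears in some bag (union = {0, 1, 2, 3, 4, 5, 6, 7, 8, 9}); every edge is covered by a bag; and for each vertex v the set of bags containing v is connected in the bag tree. The decomposition is therefore valid. The largest bag has 3 vertices, so the width is 2.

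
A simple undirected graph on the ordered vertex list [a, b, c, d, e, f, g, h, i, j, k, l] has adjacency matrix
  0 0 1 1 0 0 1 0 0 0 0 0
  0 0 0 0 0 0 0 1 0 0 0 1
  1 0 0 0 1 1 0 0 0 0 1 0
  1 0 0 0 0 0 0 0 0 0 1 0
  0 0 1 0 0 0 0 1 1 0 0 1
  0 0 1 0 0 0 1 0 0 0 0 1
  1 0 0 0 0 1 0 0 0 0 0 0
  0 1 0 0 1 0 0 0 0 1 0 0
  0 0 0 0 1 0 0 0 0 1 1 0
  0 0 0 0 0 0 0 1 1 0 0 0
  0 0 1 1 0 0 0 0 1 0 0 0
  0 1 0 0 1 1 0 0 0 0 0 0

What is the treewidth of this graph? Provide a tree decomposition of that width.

Every bag has size at most 4, so the width is 4 − 1 = 3 and tw(G) ≤ 3. For the lower bound: the 4 vertex sets {a,d,g}, {f}, {c}, {e,i,k,l} are disjoint, each induces a connected subgraph, and every pair is joined by at least one edge of G. Contracting each set to a single vertex therefore yields K_{4} as a minor, and since treewidth is minor-monotone, tw(G) ≥ tw(K_{4}) = 3. Therefore the treewidth is 3.

Treewidth 3.
One such decomposition:
Bags: B1 = {a, d, f, g}  B2 = {a, c, d, f}  B3 = {c, d, f, k}  B4 = {c, f, k, l}  B5 = {c, e, k, l}  B6 = {e, i, k, l}  B7 = {b, e, i, l}  B8 = {b, e, h, i}  B9 = {b, h, i, j}
Tree: B1–B2, B2–B3, B3–B4, B4–B5, B5–B6, B6–B7, B7–B8, B8–B9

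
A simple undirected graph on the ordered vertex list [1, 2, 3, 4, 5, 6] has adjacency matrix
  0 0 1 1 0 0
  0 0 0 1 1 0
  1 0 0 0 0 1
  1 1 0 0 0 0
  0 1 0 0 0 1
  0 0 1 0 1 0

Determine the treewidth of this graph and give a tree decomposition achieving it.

Treewidth 2.
One such decomposition:
Bags: B1 = {1, 2, 4}  B2 = {1, 2, 3}  B3 = {2, 3, 6}  B4 = {2, 5, 6}
Tree: B1–B2, B2–B3, B3–B4

Each bag holds 3 vertices, so the decomposition has width 2, which upper-bounds the treewidth. For the lower bound, G contains the cycle 2–4–1–3–6–5–2, so G is not a forest; only forests have treewidth ≤ 1, hence tw(G) ≥ 2. Therefore the treewidth is 2.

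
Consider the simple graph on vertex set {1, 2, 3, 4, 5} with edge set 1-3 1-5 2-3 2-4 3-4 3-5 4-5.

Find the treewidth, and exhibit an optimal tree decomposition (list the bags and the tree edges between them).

The largest bag has 3 vertices, giving width 2; this decomposition certifies tw(G) ≤ 2. Conversely, {1, 3, 5} is a clique of size 3, and the vertices of any clique must share a bag in every tree decomposition; so some bag has ≥ 3 vertices and tw(G) ≥ 2. The upper and lower bounds meet at 2, so that is the treewidth.

Treewidth 2.
Bags: B1 = {3, 4, 5}  B2 = {2, 3, 4}  B3 = {1, 3, 5}
Tree: B1–B2, B1–B3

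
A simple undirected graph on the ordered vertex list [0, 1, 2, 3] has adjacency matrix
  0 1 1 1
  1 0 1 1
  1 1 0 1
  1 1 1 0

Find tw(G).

3

A width-3 tree decomposition is:
Bags: B1 = {0, 1, 2, 3}
Tree: (single bag)
A single bag containing all 4 vertices is trivially a valid decomposition of width 3. Conversely, {0, 1, 2, 3} is a clique of size 4, and the vertices of any clique must share a bag in every tree decomposition; so some bag has ≥ 4 vertices and tw(G) ≥ 3. Therefore the treewidth is 3.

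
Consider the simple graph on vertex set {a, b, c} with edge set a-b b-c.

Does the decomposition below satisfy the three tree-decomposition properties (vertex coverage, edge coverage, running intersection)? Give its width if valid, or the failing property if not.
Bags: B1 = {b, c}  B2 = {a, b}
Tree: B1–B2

Yes; width 1.

Every vertex of G appears in some bag (union = {a, b, c}); every edge is covered by a bag; and for each vertex v the set of bags containing v is connected in the bag tree. The decomposition is therefore valid. The largest bag has 2 vertices, so the width is 1.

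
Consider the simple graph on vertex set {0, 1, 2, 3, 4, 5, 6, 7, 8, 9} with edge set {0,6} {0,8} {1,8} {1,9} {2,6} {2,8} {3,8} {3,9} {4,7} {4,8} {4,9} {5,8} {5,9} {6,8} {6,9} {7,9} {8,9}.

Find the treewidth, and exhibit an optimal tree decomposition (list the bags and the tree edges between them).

Treewidth 2.
Bags: B1 = {1, 8, 9}  B2 = {3, 8, 9}  B3 = {6, 8, 9}  B4 = {4, 8, 9}  B5 = {2, 6, 8}  B6 = {0, 6, 8}  B7 = {5, 8, 9}  B8 = {4, 7, 9}
Tree: B1–B2, B1–B3, B1–B4, B3–B5, B5–B6, B3–B7, B4–B8

Every bag has size at most 3, so the width is 3 − 1 = 2 and tw(G) ≤ 2. Conversely, {0, 6, 8} is a clique of size 3, and the vertices of any clique must share a bag in every tree decomposition; so some bag has ≥ 3 vertices and tw(G) ≥ 2. The upper and lower bounds meet at 2, so that is the treewidth.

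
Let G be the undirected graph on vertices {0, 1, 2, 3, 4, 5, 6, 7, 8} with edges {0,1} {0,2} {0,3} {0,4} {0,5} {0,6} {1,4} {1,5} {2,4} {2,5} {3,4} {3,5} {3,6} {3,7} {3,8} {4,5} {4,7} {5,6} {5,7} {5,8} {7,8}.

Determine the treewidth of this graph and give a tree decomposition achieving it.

Treewidth 3.
Bags: B1 = {3, 4, 5, 7}  B2 = {0, 3, 4, 5}  B3 = {0, 3, 5, 6}  B4 = {3, 5, 7, 8}  B5 = {0, 2, 4, 5}  B6 = {0, 1, 4, 5}
Tree: B1–B2, B2–B3, B1–B4, B2–B5, B5–B6

The largest bag has 4 vertices, giving width 3; this decomposition certifies tw(G) ≤ 3. For the lower bound, the 4 vertices {0, 1, 4, 5} are pairwise adjacent, and any tree decomposition puts a clique entirely inside one bag — forcing width ≥ 3. Therefore the treewidth is 3.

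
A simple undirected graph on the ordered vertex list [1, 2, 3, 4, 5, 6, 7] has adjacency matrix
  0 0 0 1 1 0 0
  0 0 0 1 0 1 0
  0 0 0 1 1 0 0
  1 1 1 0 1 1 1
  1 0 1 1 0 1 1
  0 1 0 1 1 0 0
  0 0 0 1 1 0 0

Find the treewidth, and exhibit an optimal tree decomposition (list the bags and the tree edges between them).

Every bag has size at most 3, so the width is 3 − 1 = 2 and tw(G) ≤ 2. On the other hand G contains the 3-clique {2, 4, 6}. A clique must lie in a single bag of any decomposition, so no decomposition can have width below 2. Combining the bounds, tw(G) = 2.

Treewidth 2.
Bags: B1 = {3, 4, 5}  B2 = {4, 5, 6}  B3 = {2, 4, 6}  B4 = {4, 5, 7}  B5 = {1, 4, 5}
Tree: B1–B2, B2–B3, B2–B4, B4–B5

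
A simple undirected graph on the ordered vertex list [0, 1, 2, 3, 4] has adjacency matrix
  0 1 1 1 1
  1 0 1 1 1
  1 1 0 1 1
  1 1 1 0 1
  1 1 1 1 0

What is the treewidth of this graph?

A width-4 tree decomposition is:
Bags: B1 = {0, 1, 2, 3, 4}
Tree: (single bag)
With just one bag of size 5, the width is 5 − 1 = 4, so tw(G) ≤ 4. Conversely, {0, 1, 2, 3, 4} is a clique of size 5, and the vertices of any clique must share a bag in every tree decomposition; so some bag has ≥ 5 vertices and tw(G) ≥ 4. Hence tw(G) = 4 exactly.

4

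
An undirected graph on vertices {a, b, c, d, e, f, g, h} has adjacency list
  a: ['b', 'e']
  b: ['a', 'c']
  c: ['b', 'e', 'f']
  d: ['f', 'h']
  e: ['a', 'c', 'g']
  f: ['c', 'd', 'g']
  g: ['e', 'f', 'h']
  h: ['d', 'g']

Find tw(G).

2

A width-2 tree decomposition is:
Bags: B1 = {d, g, h}  B2 = {d, f, g}  B3 = {e, f, g}  B4 = {c, e, f}  B5 = {a, c, e}  B6 = {a, b, c}
Tree: B1–B2, B2–B3, B3–B4, B4–B5, B5–B6
Every bag has size at most 3, so the width is 3 − 1 = 2 and tw(G) ≤ 2. Since h–d–f–g–h is a cycle in G, G is not acyclic. Forests are exactly the graphs of treewidth ≤ 1, so tw(G) ≥ 2. The upper and lower bounds meet at 2, so that is the treewidth.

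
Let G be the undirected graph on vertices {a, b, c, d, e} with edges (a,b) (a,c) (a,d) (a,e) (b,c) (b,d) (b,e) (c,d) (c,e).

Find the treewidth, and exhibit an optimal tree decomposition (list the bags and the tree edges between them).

Treewidth 3.
One such decomposition:
Bags: B1 = {a, b, c, d}  B2 = {a, b, c, e}
Tree: B1–B2

Every bag has size at most 4, so the width is 4 − 1 = 3 and tw(G) ≤ 3. For the lower bound, the 4 vertices {a, b, c, d} are pairwise adjacent, and any tree decomposition puts a clique entirely inside one bag — forcing width ≥ 3. Hence tw(G) = 3 exactly.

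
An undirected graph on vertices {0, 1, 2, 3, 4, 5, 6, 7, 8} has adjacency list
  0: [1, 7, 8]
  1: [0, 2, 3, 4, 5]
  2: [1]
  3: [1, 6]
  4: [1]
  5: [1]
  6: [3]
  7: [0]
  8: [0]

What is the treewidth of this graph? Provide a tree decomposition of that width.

The largest bag has 2 vertices, giving width 1; this decomposition certifies tw(G) ≤ 1. Any graph with an edge has treewidth ≥ 1, and G has the edge 5–1. The upper and lower bounds meet at 1, so that is the treewidth.

Treewidth 1.
Bags: B1 = {1, 5}  B2 = {1, 4}  B3 = {0, 1}  B4 = {0, 7}  B5 = {1, 3}  B6 = {0, 8}  B7 = {3, 6}  B8 = {1, 2}
Tree: B1–B2, B1–B3, B3–B4, B2–B5, B3–B6, B5–B7, B2–B8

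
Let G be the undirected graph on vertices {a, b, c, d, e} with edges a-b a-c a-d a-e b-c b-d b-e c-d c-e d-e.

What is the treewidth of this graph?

4

A width-4 tree decomposition is:
Bags: B1 = {a, b, c, d, e}
Tree: (single bag)
A single bag containing all 5 vertices is trivially a valid decomposition of width 4. For the lower bound, the 5 vertices {a, b, c, d, e} are pairwise adjacent, and any tree decomposition puts a clique entirely inside one bag — forcing width ≥ 4. Therefore the treewidth is 4.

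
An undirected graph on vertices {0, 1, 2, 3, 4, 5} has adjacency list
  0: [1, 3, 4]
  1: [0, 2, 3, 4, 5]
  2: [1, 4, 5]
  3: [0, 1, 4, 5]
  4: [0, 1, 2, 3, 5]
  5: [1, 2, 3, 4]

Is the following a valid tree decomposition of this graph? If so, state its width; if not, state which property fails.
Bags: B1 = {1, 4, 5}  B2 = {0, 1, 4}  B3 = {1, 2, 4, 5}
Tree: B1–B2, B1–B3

A tree decomposition must satisfy three properties: every vertex lies in some bag; for every edge, both endpoints lie together in some bag; and for every vertex, the bags containing it form a connected subtree. Here vertex 3 appears in no bag, so the decomposition is invalid.

No — vertex 3 appears in no bag.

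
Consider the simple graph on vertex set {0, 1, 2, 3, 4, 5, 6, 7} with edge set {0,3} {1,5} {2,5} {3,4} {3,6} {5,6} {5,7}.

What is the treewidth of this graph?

1

A width-1 tree decomposition is:
Bags: B1 = {3, 6}  B2 = {5, 6}  B3 = {1, 5}  B4 = {2, 5}  B5 = {3, 4}  B6 = {0, 3}  B7 = {5, 7}
Tree: B1–B2, B2–B3, B3–B4, B1–B5, B1–B6, B3–B7
Every bag has size at most 2, so the width is 2 − 1 = 1 and tw(G) ≤ 1. Any graph with an edge has treewidth ≥ 1, and G has the edge 6–3. Combining the bounds, tw(G) = 1.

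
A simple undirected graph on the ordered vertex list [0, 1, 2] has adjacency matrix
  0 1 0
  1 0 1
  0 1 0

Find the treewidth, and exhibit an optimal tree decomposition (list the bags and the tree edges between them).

Treewidth 1.
One optimal decomposition is:
Bags: B1 = {1, 2}  B2 = {0, 1}
Tree: B1–B2

Each bag holds 2 vertices, so the decomposition has width 1, which upper-bounds the treewidth. Any graph with an edge has treewidth ≥ 1, and G has the edge 1–2. Therefore the treewidth is 1.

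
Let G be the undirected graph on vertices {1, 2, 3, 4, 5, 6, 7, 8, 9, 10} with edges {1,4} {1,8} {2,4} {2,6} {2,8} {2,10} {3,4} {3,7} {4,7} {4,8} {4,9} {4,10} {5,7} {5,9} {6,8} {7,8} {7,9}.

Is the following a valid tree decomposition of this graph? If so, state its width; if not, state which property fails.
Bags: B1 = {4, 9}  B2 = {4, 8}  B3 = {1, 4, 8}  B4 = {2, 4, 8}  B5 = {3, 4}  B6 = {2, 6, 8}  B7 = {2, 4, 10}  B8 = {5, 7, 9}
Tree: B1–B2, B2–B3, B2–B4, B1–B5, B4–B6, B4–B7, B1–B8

No — edge (7,4) lies in no bag.

A tree decomposition must satisfy three properties: every vertex lies in some bag; for every edge, both endpoints lie together in some bag; and for every vertex, the bags containing it form a connected subtree. Here edge (7,4) lies in no bag, so the decomposition is invalid.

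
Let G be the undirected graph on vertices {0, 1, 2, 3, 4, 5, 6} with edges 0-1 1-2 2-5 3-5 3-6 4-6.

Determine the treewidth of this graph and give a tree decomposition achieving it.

Every bag has size at most 2, so the width is 2 − 1 = 1 and tw(G) ≤ 1. G has an edge, so its treewidth is at least 1. Combining the bounds, tw(G) = 1.

Treewidth 1.
One such decomposition:
Bags: B1 = {0, 1}  B2 = {1, 2}  B3 = {2, 5}  B4 = {3, 5}  B5 = {3, 6}  B6 = {4, 6}
Tree: B1–B2, B2–B3, B3–B4, B4–B5, B5–B6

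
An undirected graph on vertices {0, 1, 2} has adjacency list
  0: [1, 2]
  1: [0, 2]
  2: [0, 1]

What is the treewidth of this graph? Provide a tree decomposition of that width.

Treewidth 2.
Bags: B1 = {0, 1, 2}
Tree: (single bag)

With just one bag of size 3, the width is 3 − 1 = 2, so tw(G) ≤ 2. Conversely, {0, 1, 2} is a clique of size 3, and the vertices of any clique must share a bag in every tree decomposition; so some bag has ≥ 3 vertices and tw(G) ≥ 2. Combining the bounds, tw(G) = 2.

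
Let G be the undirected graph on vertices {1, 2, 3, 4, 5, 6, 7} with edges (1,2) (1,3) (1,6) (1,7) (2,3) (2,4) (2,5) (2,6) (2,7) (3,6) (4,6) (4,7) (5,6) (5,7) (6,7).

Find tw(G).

3

A width-3 tree decomposition is:
Bags: B1 = {1, 2, 3, 6}  B2 = {1, 2, 6, 7}  B3 = {2, 5, 6, 7}  B4 = {2, 4, 6, 7}
Tree: B1–B2, B2–B3, B2–B4
Each bag holds 4 vertices, so the decomposition has width 3, which upper-bounds the treewidth. Conversely, {1, 2, 3, 6} is a clique of size 4, and the vertices of any clique must share a bag in every tree decomposition; so some bag has ≥ 4 vertices and tw(G) ≥ 3. The upper and lower bounds meet at 3, so that is the treewidth.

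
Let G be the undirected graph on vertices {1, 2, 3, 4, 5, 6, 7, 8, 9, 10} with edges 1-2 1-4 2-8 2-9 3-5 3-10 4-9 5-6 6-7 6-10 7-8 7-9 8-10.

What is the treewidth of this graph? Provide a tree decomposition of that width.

Every bag has size at most 3, so the width is 3 − 1 = 2 and tw(G) ≤ 2. For the lower bound, G contains the cycle 4–1–2–9–4, so G is not a forest; only forests have treewidth ≤ 1, hence tw(G) ≥ 2. Therefore the treewidth is 2.

Treewidth 2.
Bags: B1 = {1, 4, 9}  B2 = {1, 2, 9}  B3 = {2, 7, 9}  B4 = {2, 7, 8}  B5 = {6, 7, 8}  B6 = {6, 8, 10}  B7 = {5, 6, 10}  B8 = {3, 5, 10}
Tree: B1–B2, B2–B3, B3–B4, B4–B5, B5–B6, B6–B7, B7–B8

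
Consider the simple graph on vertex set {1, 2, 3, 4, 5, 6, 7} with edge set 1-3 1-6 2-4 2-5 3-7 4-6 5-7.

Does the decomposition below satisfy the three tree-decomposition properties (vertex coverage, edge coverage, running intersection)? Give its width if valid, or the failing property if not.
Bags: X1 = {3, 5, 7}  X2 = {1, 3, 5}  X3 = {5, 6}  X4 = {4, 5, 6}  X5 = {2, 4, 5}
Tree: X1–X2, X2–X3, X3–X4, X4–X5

No — edge (1,6) lies in no bag.

A tree decomposition must satisfy three properties: every vertex lies in some bag; for every edge, both endpoints lie together in some bag; and for every vertex, the bags containing it form a connected subtree. Here edge (1,6) lies in no bag, so the decomposition is invalid.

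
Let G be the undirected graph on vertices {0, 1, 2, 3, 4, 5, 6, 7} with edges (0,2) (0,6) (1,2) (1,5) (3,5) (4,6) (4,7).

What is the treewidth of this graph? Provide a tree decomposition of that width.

Every bag has size at most 2, so the width is 2 − 1 = 1 and tw(G) ≤ 1. G has an edge, so its treewidth is at least 1. Combining the bounds, tw(G) = 1.

Treewidth 1.
Bags: B1 = {4, 7}  B2 = {4, 6}  B3 = {0, 6}  B4 = {0, 2}  B5 = {1, 2}  B6 = {1, 5}  B7 = {3, 5}
Tree: B1–B2, B2–B3, B3–B4, B4–B5, B5–B6, B6–B7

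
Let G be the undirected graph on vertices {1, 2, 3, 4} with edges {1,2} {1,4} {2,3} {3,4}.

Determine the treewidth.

A width-2 tree decomposition is:
Bags: B1 = {2, 3, 4}  B2 = {1, 2, 4}
Tree: B1–B2
The largest bag has 3 vertices, giving width 2; this decomposition certifies tw(G) ≤ 2. Since 2–3–4–1–2 is a cycle in G, G is not acyclic. Forests are exactly the graphs of treewidth ≤ 1, so tw(G) ≥ 2. The upper and lower bounds meet at 2, so that is the treewidth.

2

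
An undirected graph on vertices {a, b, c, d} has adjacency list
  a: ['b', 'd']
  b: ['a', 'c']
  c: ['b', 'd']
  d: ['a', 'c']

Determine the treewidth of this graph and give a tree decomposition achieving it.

The largest bag has 3 vertices, giving width 2; this decomposition certifies tw(G) ≤ 2. For the lower bound, G contains the cycle b–c–d–a–b, so G is not a forest; only forests have treewidth ≤ 1, hence tw(G) ≥ 2. Therefore the treewidth is 2.

Treewidth 2.
One such decomposition:
Bags: B1 = {b, c, d}  B2 = {a, b, d}
Tree: B1–B2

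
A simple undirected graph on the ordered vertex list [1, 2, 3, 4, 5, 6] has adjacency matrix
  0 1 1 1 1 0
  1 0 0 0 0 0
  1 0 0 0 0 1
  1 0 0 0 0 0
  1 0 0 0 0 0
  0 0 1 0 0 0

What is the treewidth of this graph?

1

A width-1 tree decomposition is:
Bags: B1 = {1, 5}  B2 = {1, 4}  B3 = {1, 3}  B4 = {1, 2}  B5 = {3, 6}
Tree: B1–B2, B1–B3, B3–B4, B3–B5
Each bag holds 2 vertices, so the decomposition has width 1, which upper-bounds the treewidth. G has an edge, so its treewidth is at least 1. Therefore the treewidth is 1.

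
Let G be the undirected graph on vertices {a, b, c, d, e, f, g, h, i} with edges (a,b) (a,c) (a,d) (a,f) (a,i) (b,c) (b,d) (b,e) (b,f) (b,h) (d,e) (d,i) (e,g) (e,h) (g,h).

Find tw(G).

A width-2 tree decomposition is:
Bags: B1 = {b, e, h}  B2 = {b, d, e}  B3 = {a, b, d}  B4 = {a, b, f}  B5 = {e, g, h}  B6 = {a, d, i}  B7 = {a, b, c}
Tree: B1–B2, B2–B3, B3–B4, B1–B5, B3–B6, B3–B7
Each bag holds 3 vertices, so the decomposition has width 2, which upper-bounds the treewidth. On the other hand G contains the 3-clique {e, g, h}. A clique must lie in a single bag of any decomposition, so no decomposition can have width below 2. Therefore the treewidth is 2.

2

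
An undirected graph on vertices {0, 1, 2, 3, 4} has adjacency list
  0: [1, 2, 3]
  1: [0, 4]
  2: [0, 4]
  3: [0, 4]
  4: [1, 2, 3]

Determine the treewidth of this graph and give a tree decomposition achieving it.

Treewidth 2.
One such decomposition:
Bags: B1 = {0, 3, 4}  B2 = {0, 2, 4}  B3 = {0, 1, 4}
Tree: B1–B2, B2–B3

The largest bag has 3 vertices, giving width 2; this decomposition certifies tw(G) ≤ 2. Since 4–3–0–2–4 is a cycle in G, G is not acyclic. Forests are exactly the graphs of treewidth ≤ 1, so tw(G) ≥ 2. Combining the bounds, tw(G) = 2.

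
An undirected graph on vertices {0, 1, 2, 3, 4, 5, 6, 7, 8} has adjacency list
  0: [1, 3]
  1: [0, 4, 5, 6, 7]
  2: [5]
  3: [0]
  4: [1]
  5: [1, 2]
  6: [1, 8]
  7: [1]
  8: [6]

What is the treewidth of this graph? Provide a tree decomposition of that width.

Treewidth 1.
One optimal decomposition is:
Bags: B1 = {1, 5}  B2 = {1, 7}  B3 = {1, 6}  B4 = {1, 4}  B5 = {6, 8}  B6 = {0, 1}  B7 = {0, 3}  B8 = {2, 5}
Tree: B1–B2, B2–B3, B2–B4, B3–B5, B1–B6, B6–B7, B1–B8

Each bag holds 2 vertices, so the decomposition has width 1, which upper-bounds the treewidth. Since G has at least one edge (e.g. 5–1), it is not an edgeless graph, so tw(G) ≥ 1. Therefore the treewidth is 1.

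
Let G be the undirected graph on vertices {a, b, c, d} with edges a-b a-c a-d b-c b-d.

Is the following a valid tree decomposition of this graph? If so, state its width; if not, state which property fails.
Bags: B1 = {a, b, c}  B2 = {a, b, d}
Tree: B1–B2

Yes; width 2.

Vertex coverage: the bags together contain {a, b, c, d}, the full vertex set. Edge coverage: each edge of G has both endpoints in at least one bag. Running intersection: for every vertex, the bags containing it form a connected subtree. All three properties hold, so this is a valid tree decomposition of width max|bag| − 1 = 2, and hence tw(G) ≤ 2.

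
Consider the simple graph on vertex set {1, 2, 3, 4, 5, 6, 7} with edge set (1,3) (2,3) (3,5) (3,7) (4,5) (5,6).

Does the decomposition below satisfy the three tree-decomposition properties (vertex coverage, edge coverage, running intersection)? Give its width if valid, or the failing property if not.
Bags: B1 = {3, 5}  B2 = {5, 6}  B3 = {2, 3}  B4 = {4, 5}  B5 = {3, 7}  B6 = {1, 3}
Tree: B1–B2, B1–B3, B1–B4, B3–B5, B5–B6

Vertex coverage: the bags together contain {1, 2, 3, 4, 5, 6, 7}, the full vertex set. Edge coverage: each edge of G has both endpoints in at least one bag. Running intersection: for every vertex, the bags containing it form a connected subtree. All three properties hold, so this is a valid tree decomposition of width max|bag| − 1 = 1, and hence tw(G) ≤ 1.

Yes; width 1.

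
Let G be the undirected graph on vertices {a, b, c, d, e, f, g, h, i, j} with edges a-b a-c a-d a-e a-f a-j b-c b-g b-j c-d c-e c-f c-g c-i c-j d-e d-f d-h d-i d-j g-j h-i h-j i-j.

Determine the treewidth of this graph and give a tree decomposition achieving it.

Treewidth 3.
Bags: B1 = {a, c, d, f}  B2 = {a, c, d, j}  B3 = {a, c, d, e}  B4 = {c, d, i, j}  B5 = {a, b, c, j}  B6 = {d, h, i, j}  B7 = {b, c, g, j}
Tree: B1–B2, B2–B3, B2–B4, B2–B5, B4–B6, B5–B7

Every bag has size at most 4, so the width is 4 − 1 = 3 and tw(G) ≤ 3. On the other hand G contains the 4-clique {d, h, i, j}. A clique must lie in a single bag of any decomposition, so no decomposition can have width below 3. Hence tw(G) = 3 exactly.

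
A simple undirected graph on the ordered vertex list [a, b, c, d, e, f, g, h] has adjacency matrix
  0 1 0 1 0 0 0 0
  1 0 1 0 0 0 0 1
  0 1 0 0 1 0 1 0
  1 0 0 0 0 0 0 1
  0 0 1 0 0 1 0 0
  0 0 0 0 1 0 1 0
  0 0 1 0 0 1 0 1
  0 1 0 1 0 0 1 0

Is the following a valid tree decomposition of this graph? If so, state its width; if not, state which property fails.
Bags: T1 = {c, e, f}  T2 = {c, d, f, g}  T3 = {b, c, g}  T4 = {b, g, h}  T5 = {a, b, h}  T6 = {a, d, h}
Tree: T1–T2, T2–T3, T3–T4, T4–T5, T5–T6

No — bags containing vertex d are not connected in the tree.

A tree decomposition must satisfy three properties: every vertex lies in some bag; for every edge, both endpoints lie together in some bag; and for every vertex, the bags containing it form a connected subtree. Here bags containing vertex d are not connected in the tree, so the decomposition is invalid.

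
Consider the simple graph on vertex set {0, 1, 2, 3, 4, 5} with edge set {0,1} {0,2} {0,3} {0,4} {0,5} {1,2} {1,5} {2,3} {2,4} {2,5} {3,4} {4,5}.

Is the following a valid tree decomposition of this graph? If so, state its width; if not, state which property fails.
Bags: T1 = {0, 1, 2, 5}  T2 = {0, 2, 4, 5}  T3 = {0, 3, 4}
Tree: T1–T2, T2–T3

A tree decomposition must satisfy three properties: every vertex lies in some bag; for every edge, both endpoints lie together in some bag; and for every vertex, the bags containing it form a connected subtree. Here edge (2,3) lies in no bag, so the decomposition is invalid.

No — edge (2,3) lies in no bag.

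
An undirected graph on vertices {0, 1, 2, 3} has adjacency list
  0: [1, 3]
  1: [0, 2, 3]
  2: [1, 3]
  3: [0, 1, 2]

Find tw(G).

A width-2 tree decomposition is:
Bags: B1 = {0, 1, 3}  B2 = {1, 2, 3}
Tree: B1–B2
Every bag has size at most 3, so the width is 3 − 1 = 2 and tw(G) ≤ 2. Conversely, {0, 1, 3} is a clique of size 3, and the vertices of any clique must share a bag in every tree decomposition; so some bag has ≥ 3 vertices and tw(G) ≥ 2. Combining the bounds, tw(G) = 2.

2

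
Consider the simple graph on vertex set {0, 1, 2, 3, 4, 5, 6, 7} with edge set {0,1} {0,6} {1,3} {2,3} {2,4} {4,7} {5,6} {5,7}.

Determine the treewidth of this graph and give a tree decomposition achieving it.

Each bag holds 3 vertices, so the decomposition has width 2, which upper-bounds the treewidth. Since 7–5–6–0–1–3–2–4–7 is a cycle in G, G is not acyclic. Forests are exactly the graphs of treewidth ≤ 1, so tw(G) ≥ 2. Combining the bounds, tw(G) = 2.

Treewidth 2.
Bags: B1 = {5, 6, 7}  B2 = {0, 6, 7}  B3 = {0, 1, 7}  B4 = {1, 3, 7}  B5 = {2, 3, 7}  B6 = {2, 4, 7}
Tree: B1–B2, B2–B3, B3–B4, B4–B5, B5–B6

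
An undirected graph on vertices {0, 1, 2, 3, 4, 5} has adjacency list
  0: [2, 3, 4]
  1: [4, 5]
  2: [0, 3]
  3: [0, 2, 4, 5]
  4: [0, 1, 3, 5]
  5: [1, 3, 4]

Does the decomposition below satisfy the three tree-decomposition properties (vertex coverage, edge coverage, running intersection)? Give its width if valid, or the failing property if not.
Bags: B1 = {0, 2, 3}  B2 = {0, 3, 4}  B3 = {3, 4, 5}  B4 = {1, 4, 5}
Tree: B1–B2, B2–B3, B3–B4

Yes; width 2.

Vertex coverage: the bags together contain {0, 1, 2, 3, 4, 5}, the full vertex set. Edge coverage: each edge of G has both endpoints in at least one bag. Running intersection: for every vertex, the bags containing it form a connected subtree. All three properties hold, so this is a valid tree decomposition of width max|bag| − 1 = 2, and hence tw(G) ≤ 2.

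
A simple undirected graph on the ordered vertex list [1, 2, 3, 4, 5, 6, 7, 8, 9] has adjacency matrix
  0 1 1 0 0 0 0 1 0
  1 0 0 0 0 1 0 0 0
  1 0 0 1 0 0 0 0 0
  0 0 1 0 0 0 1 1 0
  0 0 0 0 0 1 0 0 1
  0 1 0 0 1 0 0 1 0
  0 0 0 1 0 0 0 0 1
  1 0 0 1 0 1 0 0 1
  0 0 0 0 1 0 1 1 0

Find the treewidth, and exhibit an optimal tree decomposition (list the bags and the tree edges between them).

Each bag holds 4 vertices, so the decomposition has width 3, which upper-bounds the treewidth. For the lower bound: the 4 vertex sets {1,2,3}, {6}, {8}, {4,5,7,9} are disjoint, each induces a connected subgraph, and every pair is joined by at least one edge of G. Contracting each set to a single vertex therefore yields K_{4} as a minor, and since treewidth is minor-monotone, tw(G) ≥ tw(K_{4}) = 3. Hence tw(G) = 3 exactly.

Treewidth 3.
Bags: B1 = {1, 2, 3, 6}  B2 = {1, 3, 6, 8}  B3 = {3, 4, 6, 8}  B4 = {4, 5, 6, 8}  B5 = {4, 5, 8, 9}  B6 = {4, 5, 7, 9}
Tree: B1–B2, B2–B3, B3–B4, B4–B5, B5–B6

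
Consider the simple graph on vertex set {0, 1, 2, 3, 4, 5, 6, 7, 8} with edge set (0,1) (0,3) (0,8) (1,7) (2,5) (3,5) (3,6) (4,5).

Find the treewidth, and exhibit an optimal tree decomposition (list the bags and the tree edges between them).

Treewidth 1.
Bags: B1 = {0, 1}  B2 = {0, 3}  B3 = {0, 8}  B4 = {3, 6}  B5 = {1, 7}  B6 = {3, 5}  B7 = {2, 5}  B8 = {4, 5}
Tree: B1–B2, B1–B3, B2–B4, B1–B5, B2–B6, B6–B7, B6–B8

Each bag holds 2 vertices, so the decomposition has width 1, which upper-bounds the treewidth. Since G has at least one edge (e.g. 0–1), it is not an edgeless graph, so tw(G) ≥ 1. Hence tw(G) = 1 exactly.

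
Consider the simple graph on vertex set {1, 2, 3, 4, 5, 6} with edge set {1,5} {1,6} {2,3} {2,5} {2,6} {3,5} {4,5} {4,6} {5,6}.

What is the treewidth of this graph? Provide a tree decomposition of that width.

The largest bag has 3 vertices, giving width 2; this decomposition certifies tw(G) ≤ 2. For the lower bound, the 3 vertices {2, 3, 5} are pairwise adjacent, and any tree decomposition puts a clique entirely inside one bag — forcing width ≥ 2. Therefore the treewidth is 2.

Treewidth 2.
Bags: B1 = {4, 5, 6}  B2 = {2, 5, 6}  B3 = {2, 3, 5}  B4 = {1, 5, 6}
Tree: B1–B2, B2–B3, B2–B4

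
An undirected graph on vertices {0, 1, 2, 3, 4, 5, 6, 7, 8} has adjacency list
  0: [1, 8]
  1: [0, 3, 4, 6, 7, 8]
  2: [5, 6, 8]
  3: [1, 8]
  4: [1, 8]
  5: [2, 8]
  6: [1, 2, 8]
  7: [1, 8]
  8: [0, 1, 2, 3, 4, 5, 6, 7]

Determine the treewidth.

A width-2 tree decomposition is:
Bags: B1 = {1, 4, 8}  B2 = {0, 1, 8}  B3 = {1, 6, 8}  B4 = {2, 6, 8}  B5 = {1, 3, 8}  B6 = {1, 7, 8}  B7 = {2, 5, 8}
Tree: B1–B2, B1–B3, B3–B4, B3–B5, B5–B6, B4–B7
The largest bag has 3 vertices, giving width 2; this decomposition certifies tw(G) ≤ 2. On the other hand G contains the 3-clique {0, 1, 8}. A clique must lie in a single bag of any decomposition, so no decomposition can have width below 2. Hence tw(G) = 2 exactly.

2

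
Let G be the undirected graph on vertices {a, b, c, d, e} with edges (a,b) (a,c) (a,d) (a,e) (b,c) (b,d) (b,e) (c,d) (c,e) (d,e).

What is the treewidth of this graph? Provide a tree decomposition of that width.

Treewidth 4.
One such decomposition:
Bags: B1 = {a, b, c, d, e}
Tree: (single bag)

A single bag containing all 5 vertices is trivially a valid decomposition of width 4. Conversely, {a, b, c, d, e} is a clique of size 5, and the vertices of any clique must share a bag in every tree decomposition; so some bag has ≥ 5 vertices and tw(G) ≥ 4. Combining the bounds, tw(G) = 4.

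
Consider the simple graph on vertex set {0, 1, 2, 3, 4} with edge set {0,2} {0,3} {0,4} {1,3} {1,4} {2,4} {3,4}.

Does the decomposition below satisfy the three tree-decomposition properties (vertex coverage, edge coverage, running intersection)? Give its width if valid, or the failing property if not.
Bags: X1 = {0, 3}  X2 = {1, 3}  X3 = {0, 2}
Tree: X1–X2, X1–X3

No — vertex 4 appears in no bag.

A tree decomposition must satisfy three properties: every vertex lies in some bag; for every edge, both endpoints lie together in some bag; and for every vertex, the bags containing it form a connected subtree. Here vertex 4 appears in no bag, so the decomposition is invalid.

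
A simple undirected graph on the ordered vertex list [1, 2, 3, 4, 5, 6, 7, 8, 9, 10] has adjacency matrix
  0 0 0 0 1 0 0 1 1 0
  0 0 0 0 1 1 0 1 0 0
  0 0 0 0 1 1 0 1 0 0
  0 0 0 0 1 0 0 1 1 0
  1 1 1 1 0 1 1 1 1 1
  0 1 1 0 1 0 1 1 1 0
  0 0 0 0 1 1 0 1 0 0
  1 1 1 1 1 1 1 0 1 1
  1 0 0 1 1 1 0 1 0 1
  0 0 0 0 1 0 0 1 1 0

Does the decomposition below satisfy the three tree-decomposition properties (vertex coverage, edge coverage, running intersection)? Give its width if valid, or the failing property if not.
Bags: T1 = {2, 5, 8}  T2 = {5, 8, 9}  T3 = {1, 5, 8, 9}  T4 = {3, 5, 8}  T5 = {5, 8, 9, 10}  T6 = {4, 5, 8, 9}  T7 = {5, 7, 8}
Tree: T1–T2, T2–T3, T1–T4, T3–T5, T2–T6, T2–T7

No — vertex 6 appears in no bag.

A tree decomposition must satisfy three properties: every vertex lies in some bag; for every edge, both endpoints lie together in some bag; and for every vertex, the bags containing it form a connected subtree. Here vertex 6 appears in no bag, so the decomposition is invalid.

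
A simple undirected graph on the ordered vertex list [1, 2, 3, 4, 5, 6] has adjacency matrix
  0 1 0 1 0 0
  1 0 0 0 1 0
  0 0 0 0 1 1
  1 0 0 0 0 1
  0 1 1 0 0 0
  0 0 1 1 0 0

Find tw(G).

A width-2 tree decomposition is:
Bags: B1 = {3, 4, 6}  B2 = {1, 3, 4}  B3 = {1, 2, 3}  B4 = {2, 3, 5}
Tree: B1–B2, B2–B3, B3–B4
Each bag holds 3 vertices, so the decomposition has width 2, which upper-bounds the treewidth. For the lower bound, G contains the cycle 3–6–4–1–2–5–3, so G is not a forest; only forests have treewidth ≤ 1, hence tw(G) ≥ 2. Hence tw(G) = 2 exactly.

2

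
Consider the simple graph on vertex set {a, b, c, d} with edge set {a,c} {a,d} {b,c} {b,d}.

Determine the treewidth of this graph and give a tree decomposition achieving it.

Treewidth 2.
One optimal decomposition is:
Bags: B1 = {a, b, d}  B2 = {a, b, c}
Tree: B1–B2

Every bag has size at most 3, so the width is 3 − 1 = 2 and tw(G) ≤ 2. The edges a–d–b–c–a form a cycle, so G is not a tree and its treewidth is at least 2. Therefore the treewidth is 2.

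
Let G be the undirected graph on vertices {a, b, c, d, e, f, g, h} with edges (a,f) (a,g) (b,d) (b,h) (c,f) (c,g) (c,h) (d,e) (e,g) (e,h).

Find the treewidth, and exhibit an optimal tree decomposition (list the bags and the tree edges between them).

The largest bag has 3 vertices, giving width 2; this decomposition certifies tw(G) ≤ 2. For the lower bound, G contains the cycle a–f–c–g–a, so G is not a forest; only forests have treewidth ≤ 1, hence tw(G) ≥ 2. The upper and lower bounds meet at 2, so that is the treewidth.

Treewidth 2.
One such decomposition:
Bags: B1 = {a, f, g}  B2 = {c, f, g}  B3 = {c, e, g}  B4 = {c, e, h}  B5 = {d, e, h}  B6 = {b, d, h}
Tree: B1–B2, B2–B3, B3–B4, B4–B5, B5–B6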